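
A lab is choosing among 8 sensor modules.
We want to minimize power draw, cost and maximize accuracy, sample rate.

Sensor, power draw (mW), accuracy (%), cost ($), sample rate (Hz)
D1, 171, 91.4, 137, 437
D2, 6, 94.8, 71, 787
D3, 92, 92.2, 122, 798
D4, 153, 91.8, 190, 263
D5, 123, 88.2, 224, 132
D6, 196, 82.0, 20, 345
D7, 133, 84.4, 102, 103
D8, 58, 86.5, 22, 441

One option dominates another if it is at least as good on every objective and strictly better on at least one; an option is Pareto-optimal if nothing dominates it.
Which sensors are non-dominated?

D1: dominated by D2 (power draw 6≤171, accuracy 94.8≥91.4, cost 71≤137, sample rate 787≥437).
D2: not dominated (best power draw).
D3: not dominated (best sample rate).
D4: dominated by D2 (power draw 6≤153, accuracy 94.8≥91.8, cost 71≤190, sample rate 787≥263).
D5: dominated by D2 (power draw 6≤123, accuracy 94.8≥88.2, cost 71≤224, sample rate 787≥132).
D6: not dominated (best cost).
D7: dominated by D2 (power draw 6≤133, accuracy 94.8≥84.4, cost 71≤102, sample rate 787≥103).
D8: not dominated.

D2, D3, D6, D8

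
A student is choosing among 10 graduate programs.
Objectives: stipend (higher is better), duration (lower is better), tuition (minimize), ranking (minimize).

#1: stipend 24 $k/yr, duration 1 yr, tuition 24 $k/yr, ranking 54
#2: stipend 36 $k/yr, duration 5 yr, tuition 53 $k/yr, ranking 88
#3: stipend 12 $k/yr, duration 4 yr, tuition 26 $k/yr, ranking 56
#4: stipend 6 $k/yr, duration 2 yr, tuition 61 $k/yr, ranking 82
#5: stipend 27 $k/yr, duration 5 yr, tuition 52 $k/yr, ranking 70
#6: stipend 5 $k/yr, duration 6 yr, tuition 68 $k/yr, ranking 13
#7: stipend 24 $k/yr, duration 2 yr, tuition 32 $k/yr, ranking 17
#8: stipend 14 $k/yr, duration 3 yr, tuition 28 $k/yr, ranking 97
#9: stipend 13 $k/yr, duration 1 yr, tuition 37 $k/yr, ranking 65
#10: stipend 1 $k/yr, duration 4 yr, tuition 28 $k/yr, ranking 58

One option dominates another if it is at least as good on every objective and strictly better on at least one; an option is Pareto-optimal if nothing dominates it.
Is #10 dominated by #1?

Yes

#1 vs #10: stipend 24≥1, duration 1≤4, tuition 24≤28, ranking 54≤58 — #1 is at least as good on every objective with at least one strict improvement.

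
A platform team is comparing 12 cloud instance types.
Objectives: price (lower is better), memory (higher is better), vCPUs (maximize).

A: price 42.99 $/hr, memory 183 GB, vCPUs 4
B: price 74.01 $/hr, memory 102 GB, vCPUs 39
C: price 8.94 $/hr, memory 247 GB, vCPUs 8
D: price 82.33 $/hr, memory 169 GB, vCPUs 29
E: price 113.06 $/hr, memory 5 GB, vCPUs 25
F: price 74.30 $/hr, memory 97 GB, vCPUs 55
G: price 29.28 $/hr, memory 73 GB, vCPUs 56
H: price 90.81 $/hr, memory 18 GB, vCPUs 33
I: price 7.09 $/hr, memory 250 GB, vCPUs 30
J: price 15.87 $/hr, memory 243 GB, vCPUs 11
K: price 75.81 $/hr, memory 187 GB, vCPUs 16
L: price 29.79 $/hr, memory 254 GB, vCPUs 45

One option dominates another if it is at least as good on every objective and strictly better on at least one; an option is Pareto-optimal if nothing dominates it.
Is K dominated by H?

H vs K: H is worse on price (90.81 vs 75.81), so it does not dominate K.

No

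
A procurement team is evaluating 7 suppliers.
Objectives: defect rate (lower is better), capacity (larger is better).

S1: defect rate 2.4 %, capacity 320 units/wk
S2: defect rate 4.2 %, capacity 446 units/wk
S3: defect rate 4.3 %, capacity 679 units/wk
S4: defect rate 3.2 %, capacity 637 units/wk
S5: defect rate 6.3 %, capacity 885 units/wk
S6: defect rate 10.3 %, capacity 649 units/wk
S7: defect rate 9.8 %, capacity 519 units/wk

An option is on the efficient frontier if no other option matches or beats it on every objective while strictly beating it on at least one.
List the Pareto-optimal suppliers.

S1: not dominated (best defect rate).
S2: dominated by S4 (defect rate 3.2≤4.2, capacity 637≥446).
S3: not dominated.
S4: not dominated.
S5: not dominated (best capacity).
S6: dominated by S3 (defect rate 4.3≤10.3, capacity 679≥649).
S7: dominated by S3 (defect rate 4.3≤9.8, capacity 679≥519).

S1, S3, S4, S5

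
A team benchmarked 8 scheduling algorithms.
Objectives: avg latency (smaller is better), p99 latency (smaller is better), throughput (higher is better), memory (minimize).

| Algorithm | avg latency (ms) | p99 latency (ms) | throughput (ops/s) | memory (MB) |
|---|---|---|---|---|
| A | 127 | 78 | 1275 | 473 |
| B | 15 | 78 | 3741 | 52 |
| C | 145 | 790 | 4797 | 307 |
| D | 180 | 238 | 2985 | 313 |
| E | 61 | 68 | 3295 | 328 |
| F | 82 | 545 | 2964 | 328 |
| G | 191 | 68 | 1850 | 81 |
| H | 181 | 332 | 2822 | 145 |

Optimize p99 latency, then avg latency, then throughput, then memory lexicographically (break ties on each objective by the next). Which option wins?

First minimize p99 latency: best is 68, kept {E, G}.
Then minimize avg latency: best is 61, kept {E}.

E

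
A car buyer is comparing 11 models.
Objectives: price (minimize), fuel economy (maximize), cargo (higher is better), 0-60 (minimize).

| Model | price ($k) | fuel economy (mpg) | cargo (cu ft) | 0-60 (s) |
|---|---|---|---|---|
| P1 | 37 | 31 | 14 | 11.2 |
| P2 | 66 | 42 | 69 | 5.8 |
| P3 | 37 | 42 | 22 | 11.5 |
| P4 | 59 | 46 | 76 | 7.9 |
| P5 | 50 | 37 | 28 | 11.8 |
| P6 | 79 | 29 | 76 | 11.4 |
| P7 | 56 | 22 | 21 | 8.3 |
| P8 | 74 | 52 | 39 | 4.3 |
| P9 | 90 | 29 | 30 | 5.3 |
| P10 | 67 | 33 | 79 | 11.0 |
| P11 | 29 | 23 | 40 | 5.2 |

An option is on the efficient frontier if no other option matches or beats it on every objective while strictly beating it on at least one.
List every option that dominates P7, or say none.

P11

P11: price 29≤56, fuel economy 23≥22, cargo 40≥21, 0-60 5.2≤8.3 — dominates P7.
Others (P1, P2, P3, P4, P5, P6, P8, P9, P10) are each worse than P7 on at least one objective.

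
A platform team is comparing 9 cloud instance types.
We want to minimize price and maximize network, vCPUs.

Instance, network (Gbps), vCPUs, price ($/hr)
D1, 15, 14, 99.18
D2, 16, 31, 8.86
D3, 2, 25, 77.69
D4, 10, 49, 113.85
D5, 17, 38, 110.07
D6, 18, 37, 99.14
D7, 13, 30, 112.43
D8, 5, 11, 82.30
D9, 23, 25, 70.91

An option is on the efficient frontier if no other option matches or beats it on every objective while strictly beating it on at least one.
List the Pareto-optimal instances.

D1: dominated by D2 (network 16≥15, vCPUs 31≥14, price 8.86≤99.18).
D2: not dominated (best price).
D3: dominated by D2 (network 16≥2, vCPUs 31≥25, price 8.86≤77.69).
D4: not dominated (best vCPUs).
D5: not dominated.
D6: not dominated.
D7: dominated by D2 (network 16≥13, vCPUs 31≥30, price 8.86≤112.43).
D8: dominated by D2 (network 16≥5, vCPUs 31≥11, price 8.86≤82.30).
D9: not dominated (best network).

D2, D4, D5, D6, D9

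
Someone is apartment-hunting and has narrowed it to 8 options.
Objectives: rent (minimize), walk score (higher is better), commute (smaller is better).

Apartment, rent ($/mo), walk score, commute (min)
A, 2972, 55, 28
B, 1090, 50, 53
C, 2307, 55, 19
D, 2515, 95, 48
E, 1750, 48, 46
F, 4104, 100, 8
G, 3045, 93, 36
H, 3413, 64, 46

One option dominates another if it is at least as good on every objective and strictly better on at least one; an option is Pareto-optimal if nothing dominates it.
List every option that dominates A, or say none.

C

C: rent 2307≤2972, walk score 55≥55, commute 19≤28 — dominates A.
Others (B, D, E, F, G, H) are each worse than A on at least one objective.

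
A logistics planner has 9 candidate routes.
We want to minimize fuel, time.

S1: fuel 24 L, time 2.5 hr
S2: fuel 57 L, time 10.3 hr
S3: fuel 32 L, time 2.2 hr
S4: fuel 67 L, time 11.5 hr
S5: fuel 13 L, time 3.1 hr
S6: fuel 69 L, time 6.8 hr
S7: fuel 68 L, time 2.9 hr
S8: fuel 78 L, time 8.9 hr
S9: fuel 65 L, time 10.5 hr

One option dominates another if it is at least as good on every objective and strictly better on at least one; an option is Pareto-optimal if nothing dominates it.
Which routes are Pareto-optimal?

S1, S3, S5

S1: not dominated.
S2: dominated by S1 (fuel 24≤57, time 2.5≤10.3).
S3: not dominated (best time).
S4: dominated by S1 (fuel 24≤67, time 2.5≤11.5).
S5: not dominated (best fuel).
S6: dominated by S1 (fuel 24≤69, time 2.5≤6.8).
S7: dominated by S1 (fuel 24≤68, time 2.5≤2.9).
S8: dominated by S1 (fuel 24≤78, time 2.5≤8.9).
S9: dominated by S1 (fuel 24≤65, time 2.5≤10.5).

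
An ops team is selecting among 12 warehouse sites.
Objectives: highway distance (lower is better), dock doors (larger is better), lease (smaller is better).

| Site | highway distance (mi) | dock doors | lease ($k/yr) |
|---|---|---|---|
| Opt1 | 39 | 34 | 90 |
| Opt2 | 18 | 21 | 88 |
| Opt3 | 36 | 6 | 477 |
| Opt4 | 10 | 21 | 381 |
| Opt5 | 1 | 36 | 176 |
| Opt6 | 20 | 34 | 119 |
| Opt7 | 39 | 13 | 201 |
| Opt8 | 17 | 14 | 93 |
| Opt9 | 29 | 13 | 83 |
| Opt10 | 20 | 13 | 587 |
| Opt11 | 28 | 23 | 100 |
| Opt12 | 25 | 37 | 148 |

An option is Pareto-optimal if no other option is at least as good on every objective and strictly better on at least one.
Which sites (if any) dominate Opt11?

none

Opt1: worse on highway distance (39 vs 28).
Opt2: worse on dock doors (21 vs 23).
Opt3: worse on highway distance (36 vs 28).
Opt4: worse on dock doors (21 vs 23).
Opt5: worse on lease (176 vs 100).
Opt6: worse on lease (119 vs 100).
Opt7: worse on highway distance (39 vs 28).
Opt8: worse on dock doors (14 vs 23).
Opt9: worse on highway distance (29 vs 28).
Opt10: worse on dock doors (13 vs 23).
Opt12: worse on lease (148 vs 100).
No option dominates Opt11.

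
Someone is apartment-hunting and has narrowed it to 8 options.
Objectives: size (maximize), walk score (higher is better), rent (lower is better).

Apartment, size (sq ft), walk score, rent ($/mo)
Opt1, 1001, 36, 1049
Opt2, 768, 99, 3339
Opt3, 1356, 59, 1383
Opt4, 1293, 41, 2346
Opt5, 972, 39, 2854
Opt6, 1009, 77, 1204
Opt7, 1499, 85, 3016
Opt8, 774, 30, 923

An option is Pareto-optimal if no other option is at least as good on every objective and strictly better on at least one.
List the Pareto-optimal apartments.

Opt1: not dominated.
Opt2: not dominated (best walk score).
Opt3: not dominated.
Opt4: dominated by Opt3 (size 1356≥1293, walk score 59≥41, rent 1383≤2346).
Opt5: dominated by Opt3 (size 1356≥972, walk score 59≥39, rent 1383≤2854).
Opt6: not dominated.
Opt7: not dominated (best size).
Opt8: not dominated (best rent).

Opt1, Opt2, Opt3, Opt6, Opt7, Opt8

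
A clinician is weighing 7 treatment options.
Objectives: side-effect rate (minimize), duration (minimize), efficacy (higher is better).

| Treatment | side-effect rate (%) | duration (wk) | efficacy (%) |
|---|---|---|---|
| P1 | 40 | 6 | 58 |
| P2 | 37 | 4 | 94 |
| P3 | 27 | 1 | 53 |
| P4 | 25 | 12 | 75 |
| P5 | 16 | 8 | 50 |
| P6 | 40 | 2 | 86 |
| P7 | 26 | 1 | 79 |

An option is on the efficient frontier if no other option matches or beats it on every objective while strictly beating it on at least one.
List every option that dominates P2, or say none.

P1: worse on side-effect rate (40 vs 37).
P3: worse on efficacy (53 vs 94).
P4: worse on duration (12 vs 4).
P5: worse on duration (8 vs 4).
P6: worse on side-effect rate (40 vs 37).
P7: worse on efficacy (79 vs 94).
No option dominates P2.

none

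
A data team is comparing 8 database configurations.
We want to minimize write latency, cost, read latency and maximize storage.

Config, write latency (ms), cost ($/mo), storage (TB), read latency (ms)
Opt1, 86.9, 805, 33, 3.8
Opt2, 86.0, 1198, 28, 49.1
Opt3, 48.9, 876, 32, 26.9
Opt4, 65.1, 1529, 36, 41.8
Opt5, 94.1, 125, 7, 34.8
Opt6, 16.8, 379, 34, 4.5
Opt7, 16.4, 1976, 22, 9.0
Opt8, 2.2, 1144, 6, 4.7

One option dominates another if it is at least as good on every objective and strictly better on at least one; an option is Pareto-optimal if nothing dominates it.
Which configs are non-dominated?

Opt1: not dominated (best read latency).
Opt2: dominated by Opt3 (write latency 48.9≤86.0, cost 876≤1198, storage 32≥28, read latency 26.9≤49.1).
Opt3: dominated by Opt6 (write latency 16.8≤48.9, cost 379≤876, storage 34≥32, read latency 4.5≤26.9).
Opt4: not dominated (best storage).
Opt5: not dominated (best cost).
Opt6: not dominated.
Opt7: not dominated.
Opt8: not dominated (best write latency).

Opt1, Opt4, Opt5, Opt6, Opt7, Opt8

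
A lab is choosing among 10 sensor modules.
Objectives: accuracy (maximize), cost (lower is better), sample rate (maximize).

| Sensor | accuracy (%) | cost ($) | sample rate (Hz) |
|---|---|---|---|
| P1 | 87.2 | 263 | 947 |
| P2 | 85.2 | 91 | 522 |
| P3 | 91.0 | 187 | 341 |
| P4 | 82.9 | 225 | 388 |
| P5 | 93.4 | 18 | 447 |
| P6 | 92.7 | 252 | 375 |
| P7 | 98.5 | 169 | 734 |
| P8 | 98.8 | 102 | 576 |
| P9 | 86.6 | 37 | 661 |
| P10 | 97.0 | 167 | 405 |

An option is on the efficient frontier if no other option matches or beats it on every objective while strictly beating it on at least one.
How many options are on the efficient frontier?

5

P1: not dominated (best sample rate).
P2: dominated by P9 (accuracy 86.6≥85.2, cost 37≤91, sample rate 661≥522).
P3: dominated by P5 (accuracy 93.4≥91.0, cost 18≤187, sample rate 447≥341).
P4: dominated by P2 (accuracy 85.2≥82.9, cost 91≤225, sample rate 522≥388).
P5: not dominated (best cost).
P6: dominated by P5 (accuracy 93.4≥92.7, cost 18≤252, sample rate 447≥375).
P7: not dominated.
P8: not dominated (best accuracy).
P9: not dominated.
P10: dominated by P8 (accuracy 98.8≥97.0, cost 102≤167, sample rate 576≥405).
Pareto-optimal: P1, P5, P7, P8, P9 → 5.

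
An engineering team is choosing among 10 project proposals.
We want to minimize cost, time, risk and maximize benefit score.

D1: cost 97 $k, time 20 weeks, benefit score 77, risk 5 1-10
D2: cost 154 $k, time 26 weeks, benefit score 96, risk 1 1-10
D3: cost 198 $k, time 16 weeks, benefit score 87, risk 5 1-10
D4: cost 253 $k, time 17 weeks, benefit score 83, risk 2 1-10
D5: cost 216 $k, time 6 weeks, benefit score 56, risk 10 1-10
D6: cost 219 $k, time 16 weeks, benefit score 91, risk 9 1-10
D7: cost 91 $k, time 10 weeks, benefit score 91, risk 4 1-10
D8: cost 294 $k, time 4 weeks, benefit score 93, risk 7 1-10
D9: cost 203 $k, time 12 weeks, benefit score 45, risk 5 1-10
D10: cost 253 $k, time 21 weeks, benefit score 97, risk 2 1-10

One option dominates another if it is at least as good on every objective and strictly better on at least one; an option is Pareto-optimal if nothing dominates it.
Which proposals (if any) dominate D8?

none

D1: worse on time (20 vs 4).
D2: worse on time (26 vs 4).
D3: worse on time (16 vs 4).
D4: worse on time (17 vs 4).
D5: worse on time (6 vs 4).
D6: worse on time (16 vs 4).
D7: worse on time (10 vs 4).
D9: worse on time (12 vs 4).
D10: worse on time (21 vs 4).
No option dominates D8.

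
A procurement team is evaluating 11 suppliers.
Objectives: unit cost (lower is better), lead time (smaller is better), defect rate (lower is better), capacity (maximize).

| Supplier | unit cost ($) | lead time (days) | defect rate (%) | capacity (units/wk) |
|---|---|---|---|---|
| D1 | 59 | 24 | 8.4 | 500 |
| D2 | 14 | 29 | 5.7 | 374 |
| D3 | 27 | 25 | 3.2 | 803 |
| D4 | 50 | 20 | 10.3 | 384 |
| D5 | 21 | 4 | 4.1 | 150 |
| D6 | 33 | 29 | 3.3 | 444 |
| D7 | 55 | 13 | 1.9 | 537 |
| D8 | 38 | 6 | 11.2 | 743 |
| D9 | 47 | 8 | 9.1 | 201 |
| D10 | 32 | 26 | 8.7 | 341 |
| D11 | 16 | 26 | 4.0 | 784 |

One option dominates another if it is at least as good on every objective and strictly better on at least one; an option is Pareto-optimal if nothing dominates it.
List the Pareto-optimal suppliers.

D2, D3, D4, D5, D7, D8, D9, D11

D1: dominated by D7 (unit cost 55≤59, lead time 13≤24, defect rate 1.9≤8.4, capacity 537≥500).
D2: not dominated (best unit cost).
D3: not dominated (best capacity).
D4: not dominated.
D5: not dominated (best lead time).
D6: dominated by D3 (unit cost 27≤33, lead time 25≤29, defect rate 3.2≤3.3, capacity 803≥444).
D7: not dominated (best defect rate).
D8: not dominated.
D9: not dominated.
D10: dominated by D3 (unit cost 27≤32, lead time 25≤26, defect rate 3.2≤8.7, capacity 803≥341).
D11: not dominated.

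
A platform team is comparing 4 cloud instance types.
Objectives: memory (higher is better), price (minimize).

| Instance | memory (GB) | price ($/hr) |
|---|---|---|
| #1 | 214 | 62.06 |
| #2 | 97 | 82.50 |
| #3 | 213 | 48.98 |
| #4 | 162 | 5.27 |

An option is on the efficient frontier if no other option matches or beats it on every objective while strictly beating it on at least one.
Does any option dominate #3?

#1: worse on price (62.06 vs 48.98).
#2: worse on memory (97 vs 213).
#4: worse on memory (162 vs 213).
No option is at least as good as #3 on every objective and strictly better on one.

No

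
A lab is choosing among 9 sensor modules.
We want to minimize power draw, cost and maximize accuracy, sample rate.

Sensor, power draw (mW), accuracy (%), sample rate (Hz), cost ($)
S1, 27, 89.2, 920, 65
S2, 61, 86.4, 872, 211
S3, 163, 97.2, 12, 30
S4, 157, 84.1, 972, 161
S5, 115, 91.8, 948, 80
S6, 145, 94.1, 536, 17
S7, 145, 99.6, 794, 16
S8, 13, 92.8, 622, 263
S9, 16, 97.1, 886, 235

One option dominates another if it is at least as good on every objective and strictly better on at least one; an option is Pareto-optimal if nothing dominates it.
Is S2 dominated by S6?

S6 vs S2: S6 is worse on power draw (145 vs 61), so it does not dominate S2.

No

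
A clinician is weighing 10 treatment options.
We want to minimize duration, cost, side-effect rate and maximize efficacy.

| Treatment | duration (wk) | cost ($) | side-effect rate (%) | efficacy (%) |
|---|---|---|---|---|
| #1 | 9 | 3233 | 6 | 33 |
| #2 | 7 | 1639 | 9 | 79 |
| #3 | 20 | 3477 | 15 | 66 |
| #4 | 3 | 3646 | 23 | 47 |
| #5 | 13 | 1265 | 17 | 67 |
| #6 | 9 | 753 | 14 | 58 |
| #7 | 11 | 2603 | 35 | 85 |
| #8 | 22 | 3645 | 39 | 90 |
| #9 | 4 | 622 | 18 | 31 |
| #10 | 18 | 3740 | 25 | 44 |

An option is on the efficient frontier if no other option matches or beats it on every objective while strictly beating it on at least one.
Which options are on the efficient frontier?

#1, #2, #4, #5, #6, #7, #8, #9

#1: not dominated (best side-effect rate).
#2: not dominated.
#3: dominated by #2 (duration 7≤20, cost 1639≤3477, side-effect rate 9≤15, efficacy 79≥66).
#4: not dominated (best duration).
#5: not dominated.
#6: not dominated.
#7: not dominated.
#8: not dominated (best efficacy).
#9: not dominated (best cost).
#10: dominated by #2 (duration 7≤18, cost 1639≤3740, side-effect rate 9≤25, efficacy 79≥44).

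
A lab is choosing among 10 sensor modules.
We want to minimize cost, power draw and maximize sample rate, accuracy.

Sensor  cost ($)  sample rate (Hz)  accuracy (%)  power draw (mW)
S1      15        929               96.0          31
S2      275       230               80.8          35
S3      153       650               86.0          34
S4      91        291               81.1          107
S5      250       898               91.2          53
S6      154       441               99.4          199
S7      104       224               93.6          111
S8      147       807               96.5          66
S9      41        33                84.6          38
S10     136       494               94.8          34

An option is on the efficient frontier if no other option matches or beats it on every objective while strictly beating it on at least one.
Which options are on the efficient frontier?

S1, S6, S8

S1: not dominated (best cost).
S2: dominated by S1 (cost 15≤275, sample rate 929≥230, accuracy 96.0≥80.8, power draw 31≤35).
S3: dominated by S1 (cost 15≤153, sample rate 929≥650, accuracy 96.0≥86.0, power draw 31≤34).
S4: dominated by S1 (cost 15≤91, sample rate 929≥291, accuracy 96.0≥81.1, power draw 31≤107).
S5: dominated by S1 (cost 15≤250, sample rate 929≥898, accuracy 96.0≥91.2, power draw 31≤53).
S6: not dominated (best accuracy).
S7: dominated by S1 (cost 15≤104, sample rate 929≥224, accuracy 96.0≥93.6, power draw 31≤111).
S8: not dominated.
S9: dominated by S1 (cost 15≤41, sample rate 929≥33, accuracy 96.0≥84.6, power draw 31≤38).
S10: dominated by S1 (cost 15≤136, sample rate 929≥494, accuracy 96.0≥94.8, power draw 31≤34).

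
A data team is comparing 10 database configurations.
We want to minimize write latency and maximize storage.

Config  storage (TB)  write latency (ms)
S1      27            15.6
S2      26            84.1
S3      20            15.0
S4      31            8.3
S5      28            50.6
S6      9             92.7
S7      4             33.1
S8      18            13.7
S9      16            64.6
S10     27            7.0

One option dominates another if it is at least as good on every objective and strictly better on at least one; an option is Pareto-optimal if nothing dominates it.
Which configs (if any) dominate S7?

S1: storage 27≥4, write latency 15.6≤33.1 — dominates S7.
S3: storage 20≥4, write latency 15.0≤33.1 — dominates S7.
S4: storage 31≥4, write latency 8.3≤33.1 — dominates S7.
S8: storage 18≥4, write latency 13.7≤33.1 — dominates S7.
S10: storage 27≥4, write latency 7.0≤33.1 — dominates S7.
Others (S2, S5, S6, S9) are each worse than S7 on at least one objective.

S1, S3, S4, S8, S10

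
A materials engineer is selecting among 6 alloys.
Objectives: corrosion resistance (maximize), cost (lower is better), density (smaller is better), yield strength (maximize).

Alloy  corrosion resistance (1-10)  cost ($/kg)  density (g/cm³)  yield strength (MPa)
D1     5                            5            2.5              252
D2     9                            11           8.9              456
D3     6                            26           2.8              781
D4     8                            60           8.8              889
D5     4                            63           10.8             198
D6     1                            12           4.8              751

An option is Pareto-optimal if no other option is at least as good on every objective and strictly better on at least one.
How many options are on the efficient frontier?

5

D1: not dominated (best cost).
D2: not dominated (best corrosion resistance).
D3: not dominated.
D4: not dominated (best yield strength).
D5: dominated by D1 (corrosion resistance 5≥4, cost 5≤63, density 2.5≤10.8, yield strength 252≥198).
D6: not dominated.
Pareto-optimal: D1, D2, D3, D4, D6 → 5.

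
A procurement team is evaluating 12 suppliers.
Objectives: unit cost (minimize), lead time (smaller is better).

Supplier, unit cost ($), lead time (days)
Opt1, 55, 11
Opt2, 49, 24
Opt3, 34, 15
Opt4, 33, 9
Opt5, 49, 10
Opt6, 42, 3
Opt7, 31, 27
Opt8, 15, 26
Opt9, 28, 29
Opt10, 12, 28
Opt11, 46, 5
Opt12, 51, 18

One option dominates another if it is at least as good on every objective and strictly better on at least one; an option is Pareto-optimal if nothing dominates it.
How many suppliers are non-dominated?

Opt1: dominated by Opt4 (unit cost 33≤55, lead time 9≤11).
Opt2: dominated by Opt3 (unit cost 34≤49, lead time 15≤24).
Opt3: dominated by Opt4 (unit cost 33≤34, lead time 9≤15).
Opt4: not dominated.
Opt5: dominated by Opt4 (unit cost 33≤49, lead time 9≤10).
Opt6: not dominated (best lead time).
Opt7: dominated by Opt8 (unit cost 15≤31, lead time 26≤27).
Opt8: not dominated.
Opt9: dominated by Opt8 (unit cost 15≤28, lead time 26≤29).
Opt10: not dominated (best unit cost).
Opt11: dominated by Opt6 (unit cost 42≤46, lead time 3≤5).
Opt12: dominated by Opt3 (unit cost 34≤51, lead time 15≤18).
Pareto-optimal: Opt4, Opt6, Opt8, Opt10 → 4.

4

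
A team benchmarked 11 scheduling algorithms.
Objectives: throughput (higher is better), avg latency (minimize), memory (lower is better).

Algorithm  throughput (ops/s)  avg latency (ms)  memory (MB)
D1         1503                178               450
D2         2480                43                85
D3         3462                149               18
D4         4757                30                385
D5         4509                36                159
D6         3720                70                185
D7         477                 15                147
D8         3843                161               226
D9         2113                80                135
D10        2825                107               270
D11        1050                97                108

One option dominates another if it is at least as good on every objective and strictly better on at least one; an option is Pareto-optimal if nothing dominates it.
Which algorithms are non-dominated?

D2, D3, D4, D5, D7

D1: dominated by D2 (throughput 2480≥1503, avg latency 43≤178, memory 85≤450).
D2: not dominated.
D3: not dominated (best memory).
D4: not dominated (best throughput).
D5: not dominated.
D6: dominated by D5 (throughput 4509≥3720, avg latency 36≤70, memory 159≤185).
D7: not dominated (best avg latency).
D8: dominated by D5 (throughput 4509≥3843, avg latency 36≤161, memory 159≤226).
D9: dominated by D2 (throughput 2480≥2113, avg latency 43≤80, memory 85≤135).
D10: dominated by D5 (throughput 4509≥2825, avg latency 36≤107, memory 159≤270).
D11: dominated by D2 (throughput 2480≥1050, avg latency 43≤97, memory 85≤108).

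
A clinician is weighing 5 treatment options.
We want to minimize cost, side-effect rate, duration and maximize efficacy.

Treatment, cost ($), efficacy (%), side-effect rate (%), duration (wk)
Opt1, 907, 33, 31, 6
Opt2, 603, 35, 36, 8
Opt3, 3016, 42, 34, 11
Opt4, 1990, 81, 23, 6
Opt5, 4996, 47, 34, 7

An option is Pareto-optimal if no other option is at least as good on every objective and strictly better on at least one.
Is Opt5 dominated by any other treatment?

Opt4 vs Opt5: cost 1990≤4996, efficacy 81≥47, side-effect rate 23≤34, duration 6≤7 — Opt4 is at least as good on every objective and strictly better on at least one, so Opt4 dominates Opt5.

Yes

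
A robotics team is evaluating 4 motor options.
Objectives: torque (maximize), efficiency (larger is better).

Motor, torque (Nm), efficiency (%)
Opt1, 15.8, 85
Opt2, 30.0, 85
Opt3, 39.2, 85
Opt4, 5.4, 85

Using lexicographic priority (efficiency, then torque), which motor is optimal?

Opt3

First maximize efficiency: best is 85, kept {Opt1, Opt2, Opt3, Opt4}.
Then maximize torque: best is 39.2, kept {Opt3}.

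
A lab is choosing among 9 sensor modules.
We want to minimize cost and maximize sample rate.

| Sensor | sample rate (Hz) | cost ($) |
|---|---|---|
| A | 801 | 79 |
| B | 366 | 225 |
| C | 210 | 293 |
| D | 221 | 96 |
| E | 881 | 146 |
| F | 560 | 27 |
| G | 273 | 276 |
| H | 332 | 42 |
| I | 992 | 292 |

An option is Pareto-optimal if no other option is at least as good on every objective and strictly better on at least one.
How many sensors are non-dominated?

4

A: not dominated.
B: dominated by A (sample rate 801≥366, cost 79≤225).
C: dominated by A (sample rate 801≥210, cost 79≤293).
D: dominated by A (sample rate 801≥221, cost 79≤96).
E: not dominated.
F: not dominated (best cost).
G: dominated by A (sample rate 801≥273, cost 79≤276).
H: dominated by F (sample rate 560≥332, cost 27≤42).
I: not dominated (best sample rate).
Pareto-optimal: A, E, F, I → 4.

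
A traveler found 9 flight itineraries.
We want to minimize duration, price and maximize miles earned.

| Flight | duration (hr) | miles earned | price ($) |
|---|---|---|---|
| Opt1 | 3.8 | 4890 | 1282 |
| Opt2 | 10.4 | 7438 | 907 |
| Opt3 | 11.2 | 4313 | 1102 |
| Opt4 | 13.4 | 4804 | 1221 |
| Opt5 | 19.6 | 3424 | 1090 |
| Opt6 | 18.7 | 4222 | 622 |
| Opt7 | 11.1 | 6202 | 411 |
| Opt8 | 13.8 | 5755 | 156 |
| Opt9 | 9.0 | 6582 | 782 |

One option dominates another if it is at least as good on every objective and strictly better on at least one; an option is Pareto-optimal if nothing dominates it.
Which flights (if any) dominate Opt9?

none

Opt1: worse on miles earned (4890 vs 6582).
Opt2: worse on duration (10.4 vs 9.0).
Opt3: worse on duration (11.2 vs 9.0).
Opt4: worse on duration (13.4 vs 9.0).
Opt5: worse on duration (19.6 vs 9.0).
Opt6: worse on duration (18.7 vs 9.0).
Opt7: worse on duration (11.1 vs 9.0).
Opt8: worse on duration (13.8 vs 9.0).
No option dominates Opt9.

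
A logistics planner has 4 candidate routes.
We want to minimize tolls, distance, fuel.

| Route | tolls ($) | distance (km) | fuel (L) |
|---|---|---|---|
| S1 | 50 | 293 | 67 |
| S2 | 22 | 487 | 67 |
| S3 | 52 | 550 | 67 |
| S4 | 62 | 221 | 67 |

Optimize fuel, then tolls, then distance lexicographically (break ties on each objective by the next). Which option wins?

First minimize fuel: best is 67, kept {S1, S2, S3, S4}.
Then minimize tolls: best is 22, kept {S2}.

S2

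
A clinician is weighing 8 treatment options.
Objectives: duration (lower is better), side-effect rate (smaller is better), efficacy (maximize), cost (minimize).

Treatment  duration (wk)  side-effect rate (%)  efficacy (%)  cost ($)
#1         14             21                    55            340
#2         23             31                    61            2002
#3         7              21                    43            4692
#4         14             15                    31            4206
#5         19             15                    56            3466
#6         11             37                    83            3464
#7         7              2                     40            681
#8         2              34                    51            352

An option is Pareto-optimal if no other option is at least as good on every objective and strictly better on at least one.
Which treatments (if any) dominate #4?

#7

#7: duration 7≤14, side-effect rate 2≤15, efficacy 40≥31, cost 681≤4206 — dominates #4.
Others (#1, #2, #3, #5, #6, #8) are each worse than #4 on at least one objective.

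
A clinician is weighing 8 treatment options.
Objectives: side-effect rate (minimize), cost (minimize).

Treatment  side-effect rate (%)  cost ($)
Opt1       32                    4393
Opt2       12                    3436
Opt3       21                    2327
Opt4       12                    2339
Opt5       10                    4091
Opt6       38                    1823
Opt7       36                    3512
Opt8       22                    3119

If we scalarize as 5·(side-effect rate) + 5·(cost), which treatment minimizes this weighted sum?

Opt1: 5·32 + 5·4393 = 22125
Opt2: 5·12 + 5·3436 = 17240
Opt3: 5·21 + 5·2327 = 11740
Opt4: 5·12 + 5·2339 = 11755
Opt5: 5·10 + 5·4091 = 20505
Opt6: 5·38 + 5·1823 = 9305
Opt7: 5·36 + 5·3512 = 17740
Opt8: 5·22 + 5·3119 = 15705
Lowest: Opt6 at 9305.

Opt6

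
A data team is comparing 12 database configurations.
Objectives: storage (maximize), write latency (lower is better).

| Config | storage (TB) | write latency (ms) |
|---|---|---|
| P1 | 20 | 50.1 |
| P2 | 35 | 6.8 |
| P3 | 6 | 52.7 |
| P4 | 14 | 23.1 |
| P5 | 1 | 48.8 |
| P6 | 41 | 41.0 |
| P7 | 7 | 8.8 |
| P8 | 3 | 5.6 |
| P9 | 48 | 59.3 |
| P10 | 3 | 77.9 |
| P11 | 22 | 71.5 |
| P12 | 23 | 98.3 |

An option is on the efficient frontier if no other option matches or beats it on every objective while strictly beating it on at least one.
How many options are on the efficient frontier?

4

P1: dominated by P2 (storage 35≥20, write latency 6.8≤50.1).
P2: not dominated.
P3: dominated by P1 (storage 20≥6, write latency 50.1≤52.7).
P4: dominated by P2 (storage 35≥14, write latency 6.8≤23.1).
P5: dominated by P2 (storage 35≥1, write latency 6.8≤48.8).
P6: not dominated.
P7: dominated by P2 (storage 35≥7, write latency 6.8≤8.8).
P8: not dominated (best write latency).
P9: not dominated (best storage).
P10: dominated by P1 (storage 20≥3, write latency 50.1≤77.9).
P11: dominated by P2 (storage 35≥22, write latency 6.8≤71.5).
P12: dominated by P2 (storage 35≥23, write latency 6.8≤98.3).
Pareto-optimal: P2, P6, P8, P9 → 4.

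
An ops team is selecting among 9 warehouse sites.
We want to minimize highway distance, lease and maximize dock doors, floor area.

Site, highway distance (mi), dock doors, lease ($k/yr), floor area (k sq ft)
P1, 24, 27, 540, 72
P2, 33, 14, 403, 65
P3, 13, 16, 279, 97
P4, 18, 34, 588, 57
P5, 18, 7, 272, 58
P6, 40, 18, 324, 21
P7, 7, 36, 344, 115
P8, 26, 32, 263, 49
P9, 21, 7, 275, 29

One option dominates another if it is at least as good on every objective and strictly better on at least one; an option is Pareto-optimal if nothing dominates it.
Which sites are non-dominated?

P1: dominated by P7 (highway distance 7≤24, dock doors 36≥27, lease 344≤540, floor area 115≥72).
P2: dominated by P3 (highway distance 13≤33, dock doors 16≥14, lease 279≤403, floor area 97≥65).
P3: not dominated.
P4: dominated by P7 (highway distance 7≤18, dock doors 36≥34, lease 344≤588, floor area 115≥57).
P5: not dominated.
P6: dominated by P8 (highway distance 26≤40, dock doors 32≥18, lease 263≤324, floor area 49≥21).
P7: not dominated (best highway distance).
P8: not dominated (best lease).
P9: dominated by P5 (highway distance 18≤21, dock doors 7≥7, lease 272≤275, floor area 58≥29).

P3, P5, P7, P8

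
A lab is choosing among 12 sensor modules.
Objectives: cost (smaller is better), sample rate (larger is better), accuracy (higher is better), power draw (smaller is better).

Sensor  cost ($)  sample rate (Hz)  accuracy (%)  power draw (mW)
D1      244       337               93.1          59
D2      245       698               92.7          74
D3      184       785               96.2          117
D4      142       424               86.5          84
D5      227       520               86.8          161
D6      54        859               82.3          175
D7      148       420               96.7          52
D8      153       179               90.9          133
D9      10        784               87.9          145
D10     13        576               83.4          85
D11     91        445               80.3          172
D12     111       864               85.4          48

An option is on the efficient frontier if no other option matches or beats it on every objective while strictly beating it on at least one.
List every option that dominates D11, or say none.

D9, D10

D9: cost 10≤91, sample rate 784≥445, accuracy 87.9≥80.3, power draw 145≤172 — dominates D11.
D10: cost 13≤91, sample rate 576≥445, accuracy 83.4≥80.3, power draw 85≤172 — dominates D11.
Others (D1, D2, D3, D4, D5, D6, D7, D8, D12) are each worse than D11 on at least one objective.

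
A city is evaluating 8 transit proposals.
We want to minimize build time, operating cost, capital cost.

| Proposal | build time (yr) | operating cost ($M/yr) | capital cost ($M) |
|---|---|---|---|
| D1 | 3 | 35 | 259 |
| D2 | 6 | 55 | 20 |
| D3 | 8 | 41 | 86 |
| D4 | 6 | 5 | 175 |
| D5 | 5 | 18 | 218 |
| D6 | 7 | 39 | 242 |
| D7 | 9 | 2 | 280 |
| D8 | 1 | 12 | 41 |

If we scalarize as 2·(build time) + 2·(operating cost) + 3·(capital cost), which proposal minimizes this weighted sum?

D8

D1: 2·3 + 2·35 + 3·259 = 853
D2: 2·6 + 2·55 + 3·20 = 182
D3: 2·8 + 2·41 + 3·86 = 356
D4: 2·6 + 2·5 + 3·175 = 547
D5: 2·5 + 2·18 + 3·218 = 700
D6: 2·7 + 2·39 + 3·242 = 818
D7: 2·9 + 2·2 + 3·280 = 862
D8: 2·1 + 2·12 + 3·41 = 149
Lowest: D8 at 149.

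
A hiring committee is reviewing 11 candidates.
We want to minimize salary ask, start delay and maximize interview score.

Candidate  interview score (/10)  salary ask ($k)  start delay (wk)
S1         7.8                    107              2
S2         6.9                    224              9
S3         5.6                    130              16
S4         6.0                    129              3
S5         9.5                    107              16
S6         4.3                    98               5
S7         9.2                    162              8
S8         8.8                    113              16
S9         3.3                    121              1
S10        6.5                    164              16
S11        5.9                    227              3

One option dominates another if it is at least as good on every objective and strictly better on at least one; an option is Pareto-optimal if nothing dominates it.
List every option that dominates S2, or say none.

S1: interview score 7.8≥6.9, salary ask 107≤224, start delay 2≤9 — dominates S2.
S7: interview score 9.2≥6.9, salary ask 162≤224, start delay 8≤9 — dominates S2.
Others (S3, S4, S5, S6, S8, S9, S10, S11) are each worse than S2 on at least one objective.

S1, S7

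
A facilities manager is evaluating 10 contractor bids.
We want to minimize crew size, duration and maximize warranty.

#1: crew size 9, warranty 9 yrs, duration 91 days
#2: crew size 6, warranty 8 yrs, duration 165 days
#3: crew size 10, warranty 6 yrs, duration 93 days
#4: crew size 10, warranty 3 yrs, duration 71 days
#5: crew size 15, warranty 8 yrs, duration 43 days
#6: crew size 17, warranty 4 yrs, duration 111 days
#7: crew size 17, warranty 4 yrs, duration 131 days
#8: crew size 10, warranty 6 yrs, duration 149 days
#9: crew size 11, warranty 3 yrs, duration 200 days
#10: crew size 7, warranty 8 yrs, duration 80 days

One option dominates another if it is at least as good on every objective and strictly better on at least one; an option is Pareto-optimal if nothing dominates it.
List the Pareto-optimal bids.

#1: not dominated (best warranty).
#2: not dominated (best crew size).
#3: dominated by #1 (crew size 9≤10, warranty 9≥6, duration 91≤93).
#4: not dominated.
#5: not dominated (best duration).
#6: dominated by #1 (crew size 9≤17, warranty 9≥4, duration 91≤111).
#7: dominated by #1 (crew size 9≤17, warranty 9≥4, duration 91≤131).
#8: dominated by #1 (crew size 9≤10, warranty 9≥6, duration 91≤149).
#9: dominated by #1 (crew size 9≤11, warranty 9≥3, duration 91≤200).
#10: not dominated.

#1, #2, #4, #5, #10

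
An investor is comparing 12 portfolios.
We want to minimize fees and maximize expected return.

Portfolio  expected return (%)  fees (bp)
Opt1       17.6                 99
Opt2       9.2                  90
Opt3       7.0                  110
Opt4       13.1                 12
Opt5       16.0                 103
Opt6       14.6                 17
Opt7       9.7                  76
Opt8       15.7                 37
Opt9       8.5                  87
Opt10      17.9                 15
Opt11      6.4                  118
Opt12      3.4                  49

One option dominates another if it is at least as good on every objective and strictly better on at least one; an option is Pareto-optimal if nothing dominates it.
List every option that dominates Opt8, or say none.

Opt10: expected return 17.9≥15.7, fees 15≤37 — dominates Opt8.
Others (Opt1, Opt2, Opt3, Opt4, Opt5, Opt6, Opt7, Opt9, Opt11, Opt12) are each worse than Opt8 on at least one objective.

Opt10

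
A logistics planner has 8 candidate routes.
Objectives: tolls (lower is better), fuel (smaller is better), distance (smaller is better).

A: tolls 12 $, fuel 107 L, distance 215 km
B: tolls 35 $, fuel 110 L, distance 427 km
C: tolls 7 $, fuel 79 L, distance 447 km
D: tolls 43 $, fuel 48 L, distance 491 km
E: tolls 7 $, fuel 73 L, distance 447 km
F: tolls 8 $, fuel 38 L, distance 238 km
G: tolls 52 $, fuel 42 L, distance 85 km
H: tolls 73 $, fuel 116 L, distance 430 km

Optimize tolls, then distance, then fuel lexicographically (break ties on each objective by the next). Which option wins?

First minimize tolls: best is 7, kept {C, E}.
Then minimize distance: best is 447, kept {C, E}.
Then minimize fuel: best is 73, kept {E}.

E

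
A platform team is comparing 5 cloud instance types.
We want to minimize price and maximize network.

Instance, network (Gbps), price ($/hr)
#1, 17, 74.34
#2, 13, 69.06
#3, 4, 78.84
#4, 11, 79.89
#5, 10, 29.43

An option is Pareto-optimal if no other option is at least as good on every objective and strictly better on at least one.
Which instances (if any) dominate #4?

#1, #2

#1: network 17≥11, price 74.34≤79.89 — dominates #4.
#2: network 13≥11, price 69.06≤79.89 — dominates #4.
Others (#3, #5) are each worse than #4 on at least one objective.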